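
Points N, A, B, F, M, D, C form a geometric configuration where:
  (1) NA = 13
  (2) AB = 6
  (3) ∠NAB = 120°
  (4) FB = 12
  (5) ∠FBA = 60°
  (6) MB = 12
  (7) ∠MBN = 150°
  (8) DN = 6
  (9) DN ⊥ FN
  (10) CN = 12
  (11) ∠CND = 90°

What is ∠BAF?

Step 1: By the law of cosines on triangle ABF: AF² = 6² + 12² − 2·6·12·cos(60°) = 108, so AF = 6·√3.
Step 2: By the inverse law of cosines on triangle BAF: cos(∠BAF) = (6² + (6·√3)² − 12²) / (2·6·6·√3) = 0/124.71 = 0, so ∠BAF = 90°.

Therefore, the measure of angle ∠BAF = 90°.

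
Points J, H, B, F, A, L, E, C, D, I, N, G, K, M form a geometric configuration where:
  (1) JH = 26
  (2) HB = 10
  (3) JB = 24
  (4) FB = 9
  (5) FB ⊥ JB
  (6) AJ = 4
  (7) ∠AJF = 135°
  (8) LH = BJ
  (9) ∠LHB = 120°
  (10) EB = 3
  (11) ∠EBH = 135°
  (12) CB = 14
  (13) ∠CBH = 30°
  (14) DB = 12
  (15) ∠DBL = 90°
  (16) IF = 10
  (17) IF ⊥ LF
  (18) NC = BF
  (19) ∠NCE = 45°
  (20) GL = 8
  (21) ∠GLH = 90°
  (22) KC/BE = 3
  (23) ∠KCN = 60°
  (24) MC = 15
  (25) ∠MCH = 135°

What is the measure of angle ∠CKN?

From the given relations: KC = 3·BE = 3·3 = 9; NC = BF = 9.
Step 1: By the law of cosines on triangle KCN: KN² = 9² + 9² − 2·9·9·cos(60°) = 81, so KN = 9.
Step 2: By the inverse law of cosines on triangle CKN: cos(∠CKN) = (9² + 9² − 9²) / (2·9·9) = 81/162 = 0.5, so ∠CKN = 60°.

Therefore, the measure of angle ∠CKN = 60°.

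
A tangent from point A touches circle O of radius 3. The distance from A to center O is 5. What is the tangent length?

tangent = √(d² - r²) = √(5² - 3²) = √(25 - 9) = √16 = 4

4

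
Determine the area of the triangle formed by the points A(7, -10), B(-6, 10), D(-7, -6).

Shoelace: Area = (1/2)|7(10--6) + -6(-6--10) + -7(-10-10)| = (1/2)(228) = 114

114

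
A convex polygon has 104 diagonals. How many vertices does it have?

Using d = n(n - 3)/2, we solve 104 = n(n - 3)/2.
So n(n - 3) = 208.
Testing n = 16: 16 * 13 = 208 = 208. Correct.
The polygon has 16 sides.

16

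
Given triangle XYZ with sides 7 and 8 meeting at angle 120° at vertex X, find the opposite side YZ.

When two sides and the included angle are known, the law of cosines gives the third side.
c^2 = a^2 + b^2 - 2ab cos(C) generalizes the Pythagorean theorem to non-right triangles.
Here: YZ^2 = 49 + 64 - 112*(-1/2) = 169
YZ = 13

13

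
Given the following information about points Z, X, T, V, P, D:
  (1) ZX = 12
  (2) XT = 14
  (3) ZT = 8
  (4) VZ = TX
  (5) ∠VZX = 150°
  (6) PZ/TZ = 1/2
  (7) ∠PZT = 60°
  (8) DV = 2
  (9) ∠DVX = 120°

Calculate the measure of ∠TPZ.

From the given relations: PZ = 1/2·TZ = 1/2·8 = 4.
Step 1: By the law of cosines on triangle PZT: PT² = 4² + 8² − 2·4·8·cos(60°) = 48, so PT = 4·√3.
Step 2: By the inverse law of cosines on triangle TPZ: cos(∠TPZ) = ((4·√3)² + 4² − 8²) / (2·4·√3·4) = 0/55.43 = 0, so ∠TPZ = 90°.

Therefore, the measure of angle ∠TPZ = 90°.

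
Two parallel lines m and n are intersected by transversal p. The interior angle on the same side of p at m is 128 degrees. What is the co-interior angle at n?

Co-interior (same-side interior) angles are between the parallel lines on the same side of the transversal.
Unlike corresponding or alternate interior angles, they are supplementary rather than equal.
So the angle = 180 - 128 = 52 degrees.

52 degrees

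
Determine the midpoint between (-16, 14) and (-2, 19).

The midpoint is the point halfway along the segment.
Move half the horizontal distance: -16 + (-2 - -16)/2 = -16 + 14/2 = -9
Move half the vertical distance: 14 + (19 - 14)/2 = 14 + 5/2 = 33/2
Midpoint = (-9, 33/2)

(-9, 33/2)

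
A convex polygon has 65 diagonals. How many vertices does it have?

Using d = n(n - 3)/2, we solve 65 = n(n - 3)/2.
So n(n - 3) = 130.
Testing n = 13: 13 * 10 = 130 = 130. Correct.
The polygon has 13 sides.

13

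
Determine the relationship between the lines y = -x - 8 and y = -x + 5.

Slope of line 1: m1 = -1
Slope of line 2: m2 = -1
Since m1 = m2 = -1, the lines are parallel.

Parallel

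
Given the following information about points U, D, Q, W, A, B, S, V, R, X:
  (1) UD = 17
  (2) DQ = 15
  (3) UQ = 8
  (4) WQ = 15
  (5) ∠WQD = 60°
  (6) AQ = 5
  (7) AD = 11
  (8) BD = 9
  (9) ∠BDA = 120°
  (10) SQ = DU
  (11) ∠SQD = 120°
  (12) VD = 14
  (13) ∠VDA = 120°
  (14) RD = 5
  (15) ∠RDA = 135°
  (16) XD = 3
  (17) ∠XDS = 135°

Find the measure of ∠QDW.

Step 1: By the law of cosines on triangle DQW: DW² = 15² + 15² − 2·15·15·cos(60°) = 225, so DW = 15.
Step 2: By the inverse law of cosines on triangle QDW: cos(∠QDW) = (15² + 15² − 15²) / (2·15·15) = 225/450 = 0.5, so ∠QDW = 60°.

Therefore, the measure of angle ∠QDW = 60°.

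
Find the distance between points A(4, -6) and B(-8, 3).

d = sqrt((-12)^2 + (9)^2) = sqrt(225) = 15

15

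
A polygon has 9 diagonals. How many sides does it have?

Using d = n(n - 3)/2, we solve 9 = n(n - 3)/2.
So n(n - 3) = 18.
Testing n = 6: 6 * 3 = 18 = 18. Correct.
The polygon has 6 sides.

6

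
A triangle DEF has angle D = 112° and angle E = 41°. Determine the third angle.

Let angle F = x. Then 112 + 41 + x = 180.
x = 180 - 153 = 27 degrees.

27 degrees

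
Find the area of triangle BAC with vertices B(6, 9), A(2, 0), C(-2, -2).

Shoelace: Area = (1/2)|6(0--2) + 2(-2-9) + -2(9-0)| = (1/2)(28) = 14

14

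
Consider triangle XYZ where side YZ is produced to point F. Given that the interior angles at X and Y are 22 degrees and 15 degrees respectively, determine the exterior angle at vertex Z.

The interior angle at Z is 180 - 22 - 15 = 143 degrees.
The exterior angle and interior angle at Z are supplementary:
Exterior angle = 180 - 143 = 37 degrees.

37 degrees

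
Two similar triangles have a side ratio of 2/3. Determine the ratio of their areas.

Area scales with the square of linear dimensions. If every length is multiplied by 2/3, then the area is multiplied by (2/3)^2 = 4/9.
The area ratio is 4:9.

4:9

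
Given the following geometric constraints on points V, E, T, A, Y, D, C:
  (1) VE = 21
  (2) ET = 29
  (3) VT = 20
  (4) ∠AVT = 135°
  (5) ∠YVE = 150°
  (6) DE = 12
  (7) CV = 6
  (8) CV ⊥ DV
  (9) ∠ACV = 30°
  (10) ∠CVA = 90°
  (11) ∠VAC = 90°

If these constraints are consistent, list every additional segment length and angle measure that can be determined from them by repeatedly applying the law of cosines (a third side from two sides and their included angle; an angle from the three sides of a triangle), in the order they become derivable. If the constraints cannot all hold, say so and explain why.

These constraints are not satisfiable: (9), (10) and (11) are the three interior angles of triangle ACV, which must sum to 180°, but 30° + 90° + 90° = 210°. No planar figure meets all of them, so nothing further can be derived.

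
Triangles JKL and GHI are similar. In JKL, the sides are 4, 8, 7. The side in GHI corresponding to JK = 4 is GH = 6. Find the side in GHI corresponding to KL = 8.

Since the triangles are similar, the ratio of corresponding sides is constant.
Scale factor k = GH / JK = 6 / 4 = 3/2
HI = k * KL = 3/2 * 8 = 12

12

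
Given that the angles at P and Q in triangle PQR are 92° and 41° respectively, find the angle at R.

By the triangle angle sum property, the three interior angles of any triangle add up to 180°.
We know angle P = 92° and angle Q = 41°, so their sum is 133°.
Therefore angle R = 180° - 133° = 47°.

47 degrees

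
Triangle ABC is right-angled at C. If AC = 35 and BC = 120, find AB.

In a right triangle, the square of the hypotenuse equals the sum of the squares of the two legs.
The legs are 35 and 120, so the hypotenuse = sqrt(1225 + 14400) = sqrt(15625) = 125.

125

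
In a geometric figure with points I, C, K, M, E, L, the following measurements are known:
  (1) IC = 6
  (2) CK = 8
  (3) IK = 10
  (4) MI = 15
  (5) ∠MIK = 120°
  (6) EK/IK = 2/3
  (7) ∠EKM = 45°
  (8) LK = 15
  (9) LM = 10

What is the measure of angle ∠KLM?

Step 1: By the law of cosines on triangle KIM: KM² = 10² + 15² − 2·10·15·cos(120°) = 475, so KM = 5·√19.
Step 2: By the inverse law of cosines on triangle KLM: cos(∠KLM) = (15² + 10² − (5·√19)²) / (2·15·10) = -150/300 = -0.5, so ∠KLM = 120°.

Therefore, the measure of angle ∠KLM = 120°.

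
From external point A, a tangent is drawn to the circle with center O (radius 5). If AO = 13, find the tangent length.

tangent = √(d² - r²) = √(13² - 5²) = √(169 - 25) = √144 = 12

12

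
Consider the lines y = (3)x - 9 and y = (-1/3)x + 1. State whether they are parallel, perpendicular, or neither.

Slope of line 1: m1 = 3
Slope of line 2: m2 = -1/3
Two lines are perpendicular when the product of their slopes is -1 (negative reciprocals).
m1 * m2 = (3) * (-1/3) = -1, confirming perpendicularity.

Perpendicular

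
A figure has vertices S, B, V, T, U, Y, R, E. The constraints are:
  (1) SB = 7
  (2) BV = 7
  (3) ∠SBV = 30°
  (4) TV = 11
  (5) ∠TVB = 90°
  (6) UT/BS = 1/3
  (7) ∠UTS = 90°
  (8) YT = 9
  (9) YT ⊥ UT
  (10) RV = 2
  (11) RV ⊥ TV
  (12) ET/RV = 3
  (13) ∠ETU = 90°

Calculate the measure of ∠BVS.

Step 1: By the law of cosines on triangle VBS: VS² = 7² + 7² − 2·7·7·cos(30°) = 13.13, so VS ≈ 3.62.
Step 2: By the inverse law of cosines on triangle BVS: cos(∠BVS) = (7² + 3.62² − 7²) / (2·7·3.62) = 13.13/50.73 = 0.2588, so ∠BVS = 75°.

Therefore, the measure of angle ∠BVS = 75°.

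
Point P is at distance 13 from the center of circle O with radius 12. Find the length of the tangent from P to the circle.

tangent = √(d² - r²) = √(13² - 12²) = √(169 - 144) = √25 = 5

5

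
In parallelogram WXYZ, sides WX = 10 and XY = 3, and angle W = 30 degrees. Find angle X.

In a parallelogram, consecutive angles are supplementary (sum to 180°).
angle X = 180 - angle W
angle X = 180 - 30
angle X = 150 degrees

150 degrees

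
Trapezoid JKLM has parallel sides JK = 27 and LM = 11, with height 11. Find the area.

A trapezoid's area equals the midsegment times the height.
The midsegment is (27 + 11) / 2 = 19.
Area = 19 * 11 = 209.

209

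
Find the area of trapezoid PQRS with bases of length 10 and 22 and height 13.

Area = (10 + 22) * 13 / 2 = 416 / 2 = 208

208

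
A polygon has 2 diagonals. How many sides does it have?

Using d = n(n - 3)/2, we solve 2 = n(n - 3)/2.
So n(n - 3) = 4.
Testing n = 4: 4 * 1 = 4 = 4. Correct.
The polygon has 4 sides.

4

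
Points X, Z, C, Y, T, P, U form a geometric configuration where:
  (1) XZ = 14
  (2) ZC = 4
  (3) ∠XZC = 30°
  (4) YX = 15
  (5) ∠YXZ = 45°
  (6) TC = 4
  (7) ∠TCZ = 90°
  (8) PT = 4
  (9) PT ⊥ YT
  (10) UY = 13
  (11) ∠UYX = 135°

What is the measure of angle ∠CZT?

Step 1: By the law of cosines on triangle ZCT: ZT² = 4² + 4² − 2·4·4·cos(90°) = 32, so ZT = 4·√2.
Step 2: By the inverse law of cosines on triangle CZT: cos(∠CZT) = (4² + (4·√2)² − 4²) / (2·4·4·√2) = 32/45.25 = 0.7071, so ∠CZT = 45°.

Therefore, the measure of angle ∠CZT = 45°.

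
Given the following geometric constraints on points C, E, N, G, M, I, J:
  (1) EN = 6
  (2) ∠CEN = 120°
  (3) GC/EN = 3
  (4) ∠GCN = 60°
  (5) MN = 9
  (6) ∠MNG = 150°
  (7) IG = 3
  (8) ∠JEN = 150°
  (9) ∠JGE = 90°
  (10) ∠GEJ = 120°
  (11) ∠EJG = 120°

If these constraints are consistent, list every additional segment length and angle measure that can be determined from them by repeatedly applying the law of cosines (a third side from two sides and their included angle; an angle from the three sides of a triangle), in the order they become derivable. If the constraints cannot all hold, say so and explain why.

These constraints are not satisfiable: (9), (10) and (11) are the three interior angles of triangle JGE, which must sum to 180°, but 90° + 120° + 120° = 330°. No planar figure meets all of them, so nothing further can be derived.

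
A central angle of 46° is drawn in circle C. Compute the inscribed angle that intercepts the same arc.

An inscribed angle intercepts an arc from a point on the circle, while the central angle intercepts the same arc from the center.
The inscribed angle is always half the central angle: 46° / 2 = 23°.

23°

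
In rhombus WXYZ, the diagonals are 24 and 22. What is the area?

Area of a rhombus = (d1 * d2) / 2
Area = (24 * 22) / 2
Area = 528 / 2
Area = 264

264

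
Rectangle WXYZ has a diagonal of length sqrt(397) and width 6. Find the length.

Using the Pythagorean theorem: d^2 = a^2 + b^2
b^2 = d^2 - a^2
b^2 = 397 - 36
b^2 = 361
b = sqrt(361) = 19

19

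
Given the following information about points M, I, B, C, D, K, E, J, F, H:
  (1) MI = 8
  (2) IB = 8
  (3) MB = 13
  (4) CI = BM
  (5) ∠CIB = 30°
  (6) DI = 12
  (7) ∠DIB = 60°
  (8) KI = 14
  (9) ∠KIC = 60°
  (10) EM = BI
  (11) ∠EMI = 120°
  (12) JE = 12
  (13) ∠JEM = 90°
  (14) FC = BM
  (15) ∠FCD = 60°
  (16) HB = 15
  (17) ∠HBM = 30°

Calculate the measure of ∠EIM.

From the given relations: EM = BI = 8.
Step 1: By the law of cosines on triangle IME: IE² = 8² + 8² − 2·8·8·cos(120°) = 192, so IE = 8·√3.
Step 2: By the inverse law of cosines on triangle EIM: cos(∠EIM) = ((8·√3)² + 8² − 8²) / (2·8·√3·8) = 192/221.7 = 0.866, so ∠EIM = 30°.

Therefore, the measure of angle ∠EIM = 30°.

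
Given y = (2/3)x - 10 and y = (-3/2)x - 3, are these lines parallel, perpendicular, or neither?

Slope of line 1: m1 = 2/3
Slope of line 2: m2 = -3/2
m1 * m2 = (2/3) * (-3/2) = -1 = -1, so the lines are perpendicular.

Perpendicular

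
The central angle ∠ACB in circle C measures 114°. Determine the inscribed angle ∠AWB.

Inscribed angle = 114° / 2 = 57° (inscribed angle theorem).

57°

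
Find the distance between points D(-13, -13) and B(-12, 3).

The horizontal distance is |-12 - -13| = 1 and the vertical distance is |3 - -13| = 16.
By the Pythagorean theorem, d = sqrt(1^2 + 16^2) = sqrt(257).

sqrt(257)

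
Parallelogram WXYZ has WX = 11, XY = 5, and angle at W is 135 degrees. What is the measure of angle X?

Opposite sides of a parallelogram are parallel, so consecutive angles form co-interior angles on a transversal.
Co-interior angles sum to 180°, giving angle X = 180 - 135 = 45 degrees.

45 degrees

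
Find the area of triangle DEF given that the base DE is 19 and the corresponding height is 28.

Area = (1/2)(19)(28) = 266

266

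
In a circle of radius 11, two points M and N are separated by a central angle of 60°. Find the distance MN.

Chord = 2(11) sin(30°) = 11

11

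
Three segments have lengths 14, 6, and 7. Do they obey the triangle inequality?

No.
The triangle inequality is violated: 6 + 7 = 13 ≤ 14.
These lengths cannot form a triangle.

No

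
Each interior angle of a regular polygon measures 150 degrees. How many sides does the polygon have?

The exterior angle is the supplement of the interior angle: 180 - 150 = 30 degrees.
Since the exterior angles of any convex polygon sum to 360 degrees, the number of sides is 360 / 30 = 12.

12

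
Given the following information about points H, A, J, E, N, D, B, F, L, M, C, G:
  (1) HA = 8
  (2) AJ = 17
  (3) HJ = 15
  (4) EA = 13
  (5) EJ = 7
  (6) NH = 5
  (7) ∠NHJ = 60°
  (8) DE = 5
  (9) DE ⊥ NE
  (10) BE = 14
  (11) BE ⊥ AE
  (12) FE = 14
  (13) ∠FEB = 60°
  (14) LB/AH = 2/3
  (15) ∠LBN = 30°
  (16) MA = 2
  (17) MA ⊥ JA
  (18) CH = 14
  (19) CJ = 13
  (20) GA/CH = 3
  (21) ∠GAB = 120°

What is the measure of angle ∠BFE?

Step 1: By the law of cosines on triangle FEB: FB² = 14² + 14² − 2·14·14·cos(60°) = 196, so FB = 14.
Step 2: By the inverse law of cosines on triangle BFE: cos(∠BFE) = (14² + 14² − 14²) / (2·14·14) = 196/392 = 0.5, so ∠BFE = 60°.

Therefore, the measure of angle ∠BFE = 60°.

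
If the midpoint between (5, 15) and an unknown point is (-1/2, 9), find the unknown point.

Using the midpoint formula: M = ((x1 + x2)/2, (y1 + y2)/2)
We know M = (-1/2, 9) and L = (5, 15)
For x: -1/2 = (5 + x2)/2, so x2 = 2*-1/2 - 5 = -6
For y: 9 = (15 + y2)/2, so y2 = 2*9 - 15 = 3
J = (-6, 3)

(-6, 3)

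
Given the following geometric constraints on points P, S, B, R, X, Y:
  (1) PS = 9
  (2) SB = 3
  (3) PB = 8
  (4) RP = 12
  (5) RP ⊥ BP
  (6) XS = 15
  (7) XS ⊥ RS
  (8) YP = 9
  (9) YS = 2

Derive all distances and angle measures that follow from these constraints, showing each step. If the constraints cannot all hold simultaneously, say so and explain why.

The constraints are consistent.

Step 1: From BP = 8, PR = 12, and ∠BPR = 90°, by the law of cosines:
  BR² = BP² + PR² - 2·BP·PR·cos(90°) = 64 + 144 - 0 = 208
  BR = 4·√13

Step 2: From PB = 8, PS = 9, BS = 3, by the inverse law of cosines:
  cos(∠BPS) = (PB² + PS² - BS²) / (2·PB·PS)
  ∠BPS = 19.19°

Step 3: From PS = 9, PY = 9, SY = 2, by the inverse law of cosines:
  cos(∠SPY) = (PS² + PY² - SY²) / (2·PS·PY)
  ∠SPY = 12.76°

Step 4: From SB = 3, SP = 9, BP = 8, by the inverse law of cosines:
  cos(∠BSP) = (SB² + SP² - BP²) / (2·SB·SP)
  ∠BSP = 61.22°

Step 5: From SP = 9, SY = 2, PY = 9, by the inverse law of cosines:
  cos(∠PSY) = (SP² + SY² - PY²) / (2·SP·SY)
  ∠PSY = 83.62°

Step 6: From BP = 8, BS = 3, PS = 9, by the inverse law of cosines:
  cos(∠PBS) = (BP² + BS² - PS²) / (2·BP·BS)
  ∠PBS = 99.59°

Step 7: From YP = 9, YS = 2, PS = 9, by the inverse law of cosines:
  cos(∠PYS) = (YP² + YS² - PS²) / (2·YP·YS)
  ∠PYS = 83.62°

Step 8: From BP = 8, BR = 4·√13, PR = 12, by the inverse law of cosines:
  cos(∠PBR) = (BP² + BR² - PR²) / (2·BP·BR)
  ∠PBR = 56.31°

Step 9: From RB = 4·√13, RP = 12, BP = 8, by the inverse law of cosines:
  cos(∠BRP) = (RB² + RP² - BP²) / (2·RB·RP)
  ∠BRP = 33.69°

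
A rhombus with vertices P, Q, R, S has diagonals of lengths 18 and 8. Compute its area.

The diagonals of a rhombus divide it into four right triangles.
Each triangle has legs 18/ 2 = 9 and 8/2 = 4, so each has area (1/2)*9*4 = 18.
Four such triangles give total area = (d1 * d2) / 2 = 72.

72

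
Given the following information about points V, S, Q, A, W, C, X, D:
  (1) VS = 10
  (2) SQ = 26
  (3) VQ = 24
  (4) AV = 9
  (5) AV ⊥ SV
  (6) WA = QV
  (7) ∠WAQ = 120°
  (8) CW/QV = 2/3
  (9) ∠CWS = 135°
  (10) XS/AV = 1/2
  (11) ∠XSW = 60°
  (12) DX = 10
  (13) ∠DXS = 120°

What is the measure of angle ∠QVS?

Step 1: By the inverse law of cosines on triangle QVS: cos(∠QVS) = (24² + 10² − 26²) / (2·24·10) = 0/480 = 0, so ∠QVS = 90°.

Therefore, the measure of angle ∠QVS = 90°.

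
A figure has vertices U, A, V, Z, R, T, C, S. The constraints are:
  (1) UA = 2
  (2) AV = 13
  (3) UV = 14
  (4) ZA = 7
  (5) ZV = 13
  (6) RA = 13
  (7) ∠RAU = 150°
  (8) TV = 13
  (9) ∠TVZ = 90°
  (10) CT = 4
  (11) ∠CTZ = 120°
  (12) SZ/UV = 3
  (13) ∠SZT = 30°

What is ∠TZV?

Step 1: By the law of cosines on triangle ZVT: ZT² = 13² + 13² − 2·13·13·cos(90°) = 338, so ZT = 13·√2.
Step 2: By the inverse law of cosines on triangle TZV: cos(∠TZV) = ((13·√2)² + 13² − 13²) / (2·13·√2·13) = 338/478 = 0.7071, so ∠TZV = 45°.

Therefore, the measure of angle ∠TZV = 45°.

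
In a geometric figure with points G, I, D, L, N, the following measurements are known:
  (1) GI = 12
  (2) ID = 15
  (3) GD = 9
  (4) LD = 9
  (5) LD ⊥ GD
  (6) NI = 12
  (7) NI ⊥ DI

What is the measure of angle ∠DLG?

Step 1: By the law of cosines on triangle LDG: LG² = 9² + 9² − 2·9·9·cos(90°) = 162, so LG = 9·√2.
Step 2: By the inverse law of cosines on triangle DLG: cos(∠DLG) = (9² + (9·√2)² − 9²) / (2·9·9·√2) = 162/229.1 = 0.7071, so ∠DLG = 45°.

Therefore, the measure of angle ∠DLG = 45°.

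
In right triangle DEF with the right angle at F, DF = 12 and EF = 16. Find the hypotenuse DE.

In a right triangle, the square of the hypotenuse equals the sum of the squares of the two legs.
The legs are 12 and 16, so the hypotenuse = sqrt(144 + 256) = sqrt(400) = 20.

20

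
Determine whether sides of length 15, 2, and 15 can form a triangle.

Check all three triangle inequalities:
15 + 2 = 17 > 15 ✓
15 + 15 = 30 > 2 ✓
2 + 15 = 17 > 15 ✓
All conditions hold, so these sides form a valid triangle.

Yes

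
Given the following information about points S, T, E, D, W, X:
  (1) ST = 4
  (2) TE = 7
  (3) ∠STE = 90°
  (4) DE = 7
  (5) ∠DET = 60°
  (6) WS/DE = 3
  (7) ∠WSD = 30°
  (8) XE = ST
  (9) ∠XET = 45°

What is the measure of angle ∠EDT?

Step 1: By the law of cosines on triangle DET: DT² = 7² + 7² − 2·7·7·cos(60°) = 49, so DT = 7.
Step 2: By the inverse law of cosines on triangle EDT: cos(∠EDT) = (7² + 7² − 7²) / (2·7·7) = 49/98 = 0.5, so ∠EDT = 60°.

Therefore, the measure of angle ∠EDT = 60°.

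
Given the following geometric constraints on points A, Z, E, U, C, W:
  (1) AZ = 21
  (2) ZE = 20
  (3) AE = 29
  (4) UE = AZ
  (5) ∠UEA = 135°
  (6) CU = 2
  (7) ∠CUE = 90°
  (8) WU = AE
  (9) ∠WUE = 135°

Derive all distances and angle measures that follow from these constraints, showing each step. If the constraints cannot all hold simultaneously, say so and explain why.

The constraints are consistent.

From the given relations:
  UE = AZ = 21
  WU = AE = 29

Step 1: From AE = 29, EU = 21, and ∠AEU = 135°, by the law of cosines:
  AU² = AE² + EU² - 2·AE·EU·cos(135°) = 841 + 441 + 861.3 = 2143
  AU ≈ 46.3

Step 2: From EU = 21, UC = 2, and ∠EUC = 90°, by the law of cosines:
  EC² = EU² + UC² - 2·EU·UC·cos(90°) = 441 + 4 - 0 = 445
  EC ≈ 21.1

Step 3: From EU = 21, UW = 29, and ∠EUW = 135°, by the law of cosines:
  EW² = EU² + UW² - 2·EU·UW·cos(135°) = 441 + 841 + 861.3 = 2143
  EW ≈ 46.3

Step 4: From AE = 29, AZ = 21, EZ = 20, by the inverse law of cosines:
  cos(∠EAZ) = (AE² + AZ² - EZ²) / (2·AE·AZ)
  ∠EAZ = 43.6°

Step 5: From ZA = 21, ZE = 20, AE = 29, by the inverse law of cosines:
  cos(∠AZE) = (ZA² + ZE² - AE²) / (2·ZA·ZE)
  ∠AZE = 90°

Step 6: From EA = 29, EZ = 20, AZ = 21, by the inverse law of cosines:
  cos(∠AEZ) = (EA² + EZ² - AZ²) / (2·EA·EZ)
  ∠AEZ = 46.4°

Step 7: From AE = 29, AU = 46.3, EU = 21, by the inverse law of cosines:
  cos(∠EAU) = (AE² + AU² - EU²) / (2·AE·AU)
  ∠EAU = 18.71°

Step 8: From EC = 21.1, EU = 21, CU = 2, by the inverse law of cosines:
  cos(∠CEU) = (EC² + EU² - CU²) / (2·EC·EU)
  ∠CEU = 5.44°

Step 9: From EU = 21, EW = 46.3, UW = 29, by the inverse law of cosines:
  cos(∠UEW) = (EU² + EW² - UW²) / (2·EU·EW)
  ∠UEW = 26.29°

Step 10: From UA = 46.3, UE = 21, AE = 29, by the inverse law of cosines:
  cos(∠AUE) = (UA² + UE² - AE²) / (2·UA·UE)
  ∠AUE = 26.29°

Step 11: From CE = 21.1, CU = 2, EU = 21, by the inverse law of cosines:
  cos(∠ECU) = (CE² + CU² - EU²) / (2·CE·CU)
  ∠ECU = 84.56°

Step 12: From WE = 46.3, WU = 29, EU = 21, by the inverse law of cosines:
  cos(∠EWU) = (WE² + WU² - EU²) / (2·WE·WU)
  ∠EWU = 18.71°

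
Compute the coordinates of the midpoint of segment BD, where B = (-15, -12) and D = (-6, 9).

The midpoint is the point halfway along the segment.
Move half the horizontal distance: -15 + (-6 - -15)/2 = -15 + 9/2 = -21/2
Move half the vertical distance: -12 + (9 - -12)/2 = -12 + 21/2 = -3/2
Midpoint = (-21/2, -3/2)

(-21/2, -3/2)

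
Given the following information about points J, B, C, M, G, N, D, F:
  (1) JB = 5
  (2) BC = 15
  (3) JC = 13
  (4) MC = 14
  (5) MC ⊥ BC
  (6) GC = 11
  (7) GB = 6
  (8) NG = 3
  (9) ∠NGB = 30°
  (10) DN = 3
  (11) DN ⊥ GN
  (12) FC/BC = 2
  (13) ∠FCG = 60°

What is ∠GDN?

Step 1: By the law of cosines on triangle DNG: DG² = 3² + 3² − 2·3·3·cos(90°) = 18, so DG = 3·√2.
Step 2: By the inverse law of cosines on triangle GDN: cos(∠GDN) = ((3·√2)² + 3² − 3²) / (2·3·√2·3) = 18/25.46 = 0.7071, so ∠GDN = 45°.

Therefore, the measure of angle ∠GDN = 45°.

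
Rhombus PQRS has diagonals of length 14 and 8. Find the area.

Area = (14 * 8) / 2 = 112 / 2 = 56

56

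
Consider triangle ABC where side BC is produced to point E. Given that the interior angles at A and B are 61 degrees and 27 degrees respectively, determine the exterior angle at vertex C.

By the exterior angle theorem, an exterior angle of a triangle equals the sum of the two remote interior angles.
Exterior angle = angle A + angle B
Exterior angle = 61 + 27 = 88 degrees

88 degrees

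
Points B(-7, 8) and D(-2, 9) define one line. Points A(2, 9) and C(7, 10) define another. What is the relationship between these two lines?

Slope of line 1: m1 = (9 - 8)/(-2 - -7) = 1/5 = 1/5
Slope of line 2: m2 = (10 - 9)/(7 - 2) = 1/5 = 1/5
Since m1 = m2 = 1/5, the lines are parallel.

Parallel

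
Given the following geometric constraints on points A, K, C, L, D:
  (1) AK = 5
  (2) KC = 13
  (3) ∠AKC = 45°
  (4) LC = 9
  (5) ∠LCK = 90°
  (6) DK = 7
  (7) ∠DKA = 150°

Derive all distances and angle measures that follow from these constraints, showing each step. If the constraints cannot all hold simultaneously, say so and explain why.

The constraints are consistent.

Step 1: From AK = 5, KC = 13, and ∠AKC = 45°, by the law of cosines:
  AC² = AK² + KC² - 2·AK·KC·cos(45°) = 25 + 169 - 91.92 = 102.1
  AC ≈ 10.1

Step 2: From AK = 5, KD = 7, and ∠AKD = 150°, by the law of cosines:
  AD² = AK² + KD² - 2·AK·KD·cos(150°) = 25 + 49 + 60.62 = 134.6
  AD ≈ 11.6

Step 3: From KC = 13, CL = 9, and ∠KCL = 90°, by the law of cosines:
  KL² = KC² + CL² - 2·KC·CL·cos(90°) = 169 + 81 - 0 = 250
  KL = 5·√10

Step 4: From AC = 10.1, AK = 5, CK = 13, by the inverse law of cosines:
  cos(∠CAK) = (AC² + AK² - CK²) / (2·AC·AK)
  ∠CAK = 114.52°

Step 5: From AD = 11.6, AK = 5, DK = 7, by the inverse law of cosines:
  cos(∠DAK) = (AD² + AK² - DK²) / (2·AD·AK)
  ∠DAK = 17.56°

Step 6: From KC = 13, KL = 5·√10, CL = 9, by the inverse law of cosines:
  cos(∠CKL) = (KC² + KL² - CL²) / (2·KC·KL)
  ∠CKL = 34.7°

Step 7: From CA = 10.1, CK = 13, AK = 5, by the inverse law of cosines:
  cos(∠ACK) = (CA² + CK² - AK²) / (2·CA·CK)
  ∠ACK = 20.48°

Step 8: From LC = 9, LK = 5·√10, CK = 13, by the inverse law of cosines:
  cos(∠CLK) = (LC² + LK² - CK²) / (2·LC·LK)
  ∠CLK = 55.3°

Step 9: From DA = 11.6, DK = 7, AK = 5, by the inverse law of cosines:
  cos(∠ADK) = (DA² + DK² - AK²) / (2·DA·DK)
  ∠ADK = 12.44°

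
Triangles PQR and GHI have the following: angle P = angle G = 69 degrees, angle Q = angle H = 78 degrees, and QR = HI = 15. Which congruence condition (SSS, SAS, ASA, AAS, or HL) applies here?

Consider the given information: angle P = angle G = 69 degrees, angle Q = angle H = 78 degrees, and QR = HI = 15
This is not SAS or HL: SAS requires two sides and the included angle between them. HL only applies to right triangles with matching hypotenuse and leg.
The correct criterion is AAS. Two pairs of corresponding angles and a non-included side are equal (Angle-Angle-Side).

AAS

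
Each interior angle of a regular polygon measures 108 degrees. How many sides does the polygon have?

The exterior angle is the supplement of the interior angle: 180 - 108 = 72 degrees.
Since the exterior angles of any convex polygon sum to 360 degrees, the number of sides is 360 / 72 = 5.

5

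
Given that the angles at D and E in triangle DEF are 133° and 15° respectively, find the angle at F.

angle F = 180 - 133 - 15 = 32 degrees.

32 degrees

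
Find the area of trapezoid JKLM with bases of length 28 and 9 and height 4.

A trapezoid's area equals the midsegment times the height.
The midsegment is (28 + 9) / 2 = 37/2.
Area = 37/2 * 4 = 74.

74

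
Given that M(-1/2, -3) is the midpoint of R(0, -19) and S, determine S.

Using the midpoint formula: M = ((x1 + x2)/2, (y1 + y2)/2)
We know M = (-1/2, -3) and R = (0, -19)
For x: -1/2 = (0 + x2)/2, so x2 = 2*-1/2 - 0 = -1
For y: -3 = (-19 + y2)/2, so y2 = 2*-3 - -19 = 13
S = (-1, 13)

(-1, 13)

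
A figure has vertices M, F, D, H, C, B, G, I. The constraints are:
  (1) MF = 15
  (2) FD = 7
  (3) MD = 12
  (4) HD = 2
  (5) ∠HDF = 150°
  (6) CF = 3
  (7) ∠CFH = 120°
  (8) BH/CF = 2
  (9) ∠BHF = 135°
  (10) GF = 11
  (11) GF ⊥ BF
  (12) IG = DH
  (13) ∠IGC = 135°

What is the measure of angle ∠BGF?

From the given relations: BH = 2·CF = 2·3 = 6.
Step 1: By the law of cosines on triangle FDH: FH² = 7² + 2² − 2·7·2·cos(150°) = 77.25, so FH ≈ 8.79.
Step 2: By the law of cosines on triangle BHF: BF² = 6² + 8.79² − 2·6·8.79·cos(135°) = 187.83, so BF ≈ 13.7.
Step 3: By the law of cosines on triangle GFB: GB² = 11² + 13.7² − 2·11·13.7·cos(90°) = 308.83, so GB ≈ 17.57.
Step 4: By the inverse law of cosines on triangle BGF: cos(∠BGF) = (17.57² + 11² − 13.7²) / (2·17.57·11) = 242/386.62 = 0.6259, so ∠BGF = 51.25°.

Therefore, the measure of angle ∠BGF = 51.25°.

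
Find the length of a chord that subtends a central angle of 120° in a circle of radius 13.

Chord length = 2r sin(θ/2)
= 2 × 13 × sin(120°/2)
= 2 × 13 × sin(60°)
= 13*sqrt(3)

13*sqrt(3)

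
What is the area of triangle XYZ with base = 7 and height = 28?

A triangle's area is half the area of a rectangle with the same base and height.
Area = (1/2) * 7 * 28 = 98.

98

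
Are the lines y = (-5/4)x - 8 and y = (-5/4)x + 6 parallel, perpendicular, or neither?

Slope of line 1: m1 = -5/4
Slope of line 2: m2 = -5/4
Since m1 = m2 = -5/4, the lines are parallel.

Parallel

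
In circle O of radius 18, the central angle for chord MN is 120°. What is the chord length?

Drop a perpendicular from the center to the chord, bisecting both the chord and the central angle.
Each half-chord = r sin(θ/2) = 18 sin(60°).
The full chord = 2 × 18 × sin(60°) = 18*sqrt(3).

18*sqrt(3)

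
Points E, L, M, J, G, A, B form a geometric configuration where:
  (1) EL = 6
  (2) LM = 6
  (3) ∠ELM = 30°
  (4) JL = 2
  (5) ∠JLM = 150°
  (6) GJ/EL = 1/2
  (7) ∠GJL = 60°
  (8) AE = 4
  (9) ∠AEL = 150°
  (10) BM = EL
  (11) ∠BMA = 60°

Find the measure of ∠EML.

Step 1: By the law of cosines on triangle MLE: ME² = 6² + 6² − 2·6·6·cos(30°) = 9.65, so ME ≈ 3.11.
Step 2: By the inverse law of cosines on triangle EML: cos(∠EML) = (3.11² + 6² − 6²) / (2·3.11·6) = 9.65/37.27 = 0.2588, so ∠EML = 75°.

Therefore, the measure of angle ∠EML = 75°.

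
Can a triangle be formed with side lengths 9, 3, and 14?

Check the triangle inequality: 9 + 3 = 12 ≤ 14.
Since the sum of two sides does not exceed the third, no triangle can be formed.

No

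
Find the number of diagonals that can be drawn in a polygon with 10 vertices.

The number of diagonals in an n-gon is n(n - 3)/2.
For n = 10: 10(10 - 3)/2 = 10 × 7 / 2 = 35.

35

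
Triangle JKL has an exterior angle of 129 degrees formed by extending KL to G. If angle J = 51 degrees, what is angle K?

By the exterior angle theorem: exterior angle = sum of remote interior angles.
129 = 51 + angle K
angle K = 129 - 51 = 78 degrees

78 degrees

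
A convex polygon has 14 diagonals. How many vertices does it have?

Using d = n(n - 3)/2, we solve 14 = n(n - 3)/2.
So n(n - 3) = 28.
Testing n = 7: 7 * 4 = 28 = 28. Correct.
The polygon has 7 sides.

7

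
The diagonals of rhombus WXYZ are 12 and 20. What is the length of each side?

The diagonals of a rhombus bisect each other at right angles.
Half-diagonals: 12/2 = 6 and 20/2 = 10
side = sqrt(6^2 + 10^2)
side = sqrt(36 + 100)
side = sqrt(136) = 2*sqrt(34)

2*sqrt(34)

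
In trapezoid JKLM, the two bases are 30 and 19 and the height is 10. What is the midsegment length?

The midsegment (median) of a trapezoid connects the midpoints of the non-parallel sides.
Its length is the average of the two bases: (30 + 19) / 2 = 49/2.

49/2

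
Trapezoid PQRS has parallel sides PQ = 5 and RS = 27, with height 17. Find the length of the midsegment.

The midsegment of a trapezoid = (base1 + base2) / 2
midsegment = (5 + 27) / 2
midsegment = 32 / 2
midsegment = 16

16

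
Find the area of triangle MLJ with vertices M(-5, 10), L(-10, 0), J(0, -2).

The Shoelace formula computes the area from vertex coordinates by summing cross products.
For vertices (-5,10), (-10,0), (0,-2):
Signed sum = -5*0 - -10*10 + -10*-2 - 0*0 + 0*10 - -5*-2
= 100 + 20 + -10 = 110
Area = (1/2)|110| = 55.

55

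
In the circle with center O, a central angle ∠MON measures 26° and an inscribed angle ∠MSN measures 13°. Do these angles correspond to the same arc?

By the inscribed angle theorem, if both angles subtend the same arc, the inscribed angle must be half the central angle.
Half of 26° = 13°, which equals the given inscribed angle of 13°.
Therefore, yes, they correspond to the same arc.

Yes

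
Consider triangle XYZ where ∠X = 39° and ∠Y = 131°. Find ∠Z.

The interior angles sum to 180°: angle Z = 180 - 39 - 131 = 10°.
The triangle is obtuse (angles 39°, 131°, 10°).

10 degrees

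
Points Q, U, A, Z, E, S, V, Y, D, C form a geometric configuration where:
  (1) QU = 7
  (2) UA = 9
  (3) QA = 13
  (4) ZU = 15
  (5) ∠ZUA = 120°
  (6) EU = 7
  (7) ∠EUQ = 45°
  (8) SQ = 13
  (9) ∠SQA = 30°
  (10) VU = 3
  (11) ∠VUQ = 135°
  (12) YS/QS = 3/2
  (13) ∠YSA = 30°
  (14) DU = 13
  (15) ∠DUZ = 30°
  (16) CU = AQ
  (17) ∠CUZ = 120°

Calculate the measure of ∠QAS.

Step 1: By the law of cosines on triangle AQS: AS² = 13² + 13² − 2·13·13·cos(30°) = 45.28, so AS ≈ 6.73.
Step 2: By the inverse law of cosines on triangle QAS: cos(∠QAS) = (13² + 6.73² − 13²) / (2·13·6.73) = 45.28/174.96 = 0.2588, so ∠QAS = 75°.

Therefore, the measure of angle ∠QAS = 75°.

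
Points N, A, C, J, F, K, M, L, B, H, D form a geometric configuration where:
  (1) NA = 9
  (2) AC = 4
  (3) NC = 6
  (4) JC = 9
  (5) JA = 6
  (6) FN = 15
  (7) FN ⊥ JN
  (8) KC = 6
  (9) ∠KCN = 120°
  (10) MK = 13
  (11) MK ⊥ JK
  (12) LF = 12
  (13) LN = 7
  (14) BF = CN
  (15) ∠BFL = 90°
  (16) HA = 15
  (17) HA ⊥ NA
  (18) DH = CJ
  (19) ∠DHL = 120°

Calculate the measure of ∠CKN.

Step 1: By the law of cosines on triangle KCN: KN² = 6² + 6² − 2·6·6·cos(120°) = 108, so KN = 6·√3.
Step 2: By the inverse law of cosines on triangle CKN: cos(∠CKN) = (6² + (6·√3)² − 6²) / (2·6·6·√3) = 108/124.71 = 0.866, so ∠CKN = 30°.

Therefore, the measure of angle ∠CKN = 30°.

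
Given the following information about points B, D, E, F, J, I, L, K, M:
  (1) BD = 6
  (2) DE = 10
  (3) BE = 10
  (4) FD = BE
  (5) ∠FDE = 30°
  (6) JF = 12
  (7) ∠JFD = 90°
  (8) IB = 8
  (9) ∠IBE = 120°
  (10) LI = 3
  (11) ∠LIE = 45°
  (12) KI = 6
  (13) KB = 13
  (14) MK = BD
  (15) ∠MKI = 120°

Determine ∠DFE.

From the given relations: FD = BE = 10.
Step 1: By the law of cosines on triangle FDE: FE² = 10² + 10² − 2·10·10·cos(30°) = 26.79, so FE ≈ 5.18.
Step 2: By the inverse law of cosines on triangle DFE: cos(∠DFE) = (10² + 5.18² − 10²) / (2·10·5.18) = 26.79/103.53 = 0.2588, so ∠DFE = 75°.

Therefore, the measure of angle ∠DFE = 75°.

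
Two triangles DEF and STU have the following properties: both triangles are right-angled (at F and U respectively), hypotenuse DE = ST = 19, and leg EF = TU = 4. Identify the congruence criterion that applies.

The given information matches HL: The hypotenuse and one leg of two right triangles are equal (Hypotenuse-Leg).

HL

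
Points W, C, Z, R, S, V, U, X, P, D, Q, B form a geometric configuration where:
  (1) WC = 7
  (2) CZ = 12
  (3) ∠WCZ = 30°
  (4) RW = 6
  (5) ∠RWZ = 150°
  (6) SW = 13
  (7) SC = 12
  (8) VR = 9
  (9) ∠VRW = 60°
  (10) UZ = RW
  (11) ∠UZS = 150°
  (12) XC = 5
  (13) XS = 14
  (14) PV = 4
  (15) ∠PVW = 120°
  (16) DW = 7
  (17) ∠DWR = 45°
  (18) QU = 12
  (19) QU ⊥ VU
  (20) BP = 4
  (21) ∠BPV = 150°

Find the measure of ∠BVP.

Step 1: By the law of cosines on triangle VPB: VB² = 4² + 4² − 2·4·4·cos(150°) = 59.71, so VB ≈ 7.73.
Step 2: By the inverse law of cosines on triangle BVP: cos(∠BVP) = (7.73² + 4² − 4²) / (2·7.73·4) = 59.71/61.82 = 0.9659, so ∠BVP = 15°.

Therefore, the measure of angle ∠BVP = 15°.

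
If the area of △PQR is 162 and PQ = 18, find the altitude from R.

Area = (1/2) * base * height
height = 2 * Area / base
height = 2 * 162 / 18
height = 324 / 18
height = 18

18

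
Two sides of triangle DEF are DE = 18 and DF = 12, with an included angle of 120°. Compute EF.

When two sides and the included angle are known, the law of cosines gives the third side.
c^2 = a^2 + b^2 - 2ab cos(C) generalizes the Pythagorean theorem to non-right triangles.
Here: EF^2 = 324 + 144 - 432*(-1/2) = 684
EF = 6*sqrt(19)

6*sqrt(19)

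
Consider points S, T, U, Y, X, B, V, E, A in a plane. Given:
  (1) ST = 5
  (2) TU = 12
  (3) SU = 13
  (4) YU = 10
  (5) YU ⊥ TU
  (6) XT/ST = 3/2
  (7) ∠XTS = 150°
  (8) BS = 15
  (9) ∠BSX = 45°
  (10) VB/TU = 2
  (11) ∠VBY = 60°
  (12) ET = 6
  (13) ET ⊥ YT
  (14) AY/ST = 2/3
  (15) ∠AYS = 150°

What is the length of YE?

Step 1: By the law of cosines on triangle YUT: YT² = 10² + 12² − 2·10·12·cos(90°) = 244, so YT = 2·√61.
Step 2: By the law of cosines on triangle YTE: YE² = (2·√61)² + 6² − 2·2·√61·6·cos(90°) = 280, so YE = 2·√70.

Therefore, the length of YE = 2·√70.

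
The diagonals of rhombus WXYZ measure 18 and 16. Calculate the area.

Area = (18 * 16) / 2 = 288 / 2 = 144

144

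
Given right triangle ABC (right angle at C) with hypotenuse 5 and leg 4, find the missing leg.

Rearranging the Pythagorean theorem to solve for the unknown leg:
leg^2 = hypotenuse^2 - known_leg^2 = 25 - 16 = 9
leg = sqrt(9) = 3.

3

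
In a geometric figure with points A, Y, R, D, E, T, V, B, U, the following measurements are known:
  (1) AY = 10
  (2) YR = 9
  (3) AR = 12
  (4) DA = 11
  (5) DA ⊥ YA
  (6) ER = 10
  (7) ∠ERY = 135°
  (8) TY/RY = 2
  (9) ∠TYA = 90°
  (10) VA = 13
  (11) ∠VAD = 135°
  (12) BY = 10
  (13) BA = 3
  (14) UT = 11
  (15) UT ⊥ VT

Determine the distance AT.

From the given relations: TY = 2·RY = 2·9 = 18.
Step 1: By the law of cosines on triangle AYT: AT² = 10² + 18² − 2·10·18·cos(90°) = 424, so AT = 2·√106.

Therefore, the length of AT = 2·√106.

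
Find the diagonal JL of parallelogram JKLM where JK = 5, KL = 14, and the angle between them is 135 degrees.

Using the law of cosines:
d^2 = 5^2 + 14^2 - 2(5)(14)cos(135 degrees)
d^2 = 25 + 196 - 140*-sqrt(2)/2
d^2 = 70*sqrt(2) + 221
d = sqrt(70*sqrt(2) + 221)

sqrt(70*sqrt(2) + 221)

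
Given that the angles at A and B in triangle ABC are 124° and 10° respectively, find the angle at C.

angle C = 180 - 124 - 10 = 46 degrees.

46 degrees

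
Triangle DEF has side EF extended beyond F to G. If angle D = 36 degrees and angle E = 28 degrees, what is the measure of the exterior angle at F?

Exterior angle = 36 + 28 = 64 degrees (exterior angle theorem).

64 degrees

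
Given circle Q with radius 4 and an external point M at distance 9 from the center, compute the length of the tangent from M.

The tangent, radius, and line from the external point to the center form a right triangle.
The right angle is where the tangent meets the radius.
By the Pythagorean theorem: tangent² + 4² = 9²
tangent² = 81 - 16 = 65
tangent = sqrt(65)

sqrt(65)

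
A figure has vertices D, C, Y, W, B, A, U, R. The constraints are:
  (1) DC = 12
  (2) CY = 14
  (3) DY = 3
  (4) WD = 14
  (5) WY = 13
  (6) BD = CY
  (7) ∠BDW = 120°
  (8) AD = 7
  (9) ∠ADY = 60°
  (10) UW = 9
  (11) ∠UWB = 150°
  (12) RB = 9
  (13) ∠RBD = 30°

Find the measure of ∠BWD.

From the given relations: BD = CY = 14.
Step 1: By the law of cosines on triangle WDB: WB² = 14² + 14² − 2·14·14·cos(120°) = 588, so WB = 14·√3.
Step 2: By the inverse law of cosines on triangle BWD: cos(∠BWD) = ((14·√3)² + 14² − 14²) / (2·14·√3·14) = 588/678.96 = 0.866, so ∠BWD = 30°.

Therefore, the measure of angle ∠BWD = 30°.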